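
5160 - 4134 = 1026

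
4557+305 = 4862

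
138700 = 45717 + 92983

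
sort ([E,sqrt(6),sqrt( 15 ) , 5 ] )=[ sqrt( 6),E,sqrt (15 ),5]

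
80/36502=40/18251 =0.00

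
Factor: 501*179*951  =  85284729 = 3^2*167^1 * 179^1*317^1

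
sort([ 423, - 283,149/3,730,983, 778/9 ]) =[ - 283,  149/3, 778/9,423, 730,983] 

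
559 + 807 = 1366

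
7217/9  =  7217/9 = 801.89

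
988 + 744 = 1732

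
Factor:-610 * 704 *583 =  - 250363520 = -  2^7 *5^1 * 11^2*53^1*61^1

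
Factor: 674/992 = 337/496 = 2^( - 4)*31^( - 1) * 337^1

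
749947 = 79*9493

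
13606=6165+7441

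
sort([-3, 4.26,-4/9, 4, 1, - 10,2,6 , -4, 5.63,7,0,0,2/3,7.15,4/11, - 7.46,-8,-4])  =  [ - 10,-8, - 7.46 , - 4 , - 4,- 3, - 4/9, 0, 0,4/11,2/3, 1,2 , 4,4.26, 5.63 , 6 , 7, 7.15 ]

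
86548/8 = 10818 + 1/2=10818.50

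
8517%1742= 1549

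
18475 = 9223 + 9252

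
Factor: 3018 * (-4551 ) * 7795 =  - 107063685810 = - 2^1*3^2*5^1* 37^1*41^1*503^1*1559^1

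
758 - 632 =126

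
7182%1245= 957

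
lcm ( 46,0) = 0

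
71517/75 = 23839/25 = 953.56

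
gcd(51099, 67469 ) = 1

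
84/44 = 21/11 = 1.91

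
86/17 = 86/17 = 5.06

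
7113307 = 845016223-837902916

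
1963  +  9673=11636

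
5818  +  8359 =14177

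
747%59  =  39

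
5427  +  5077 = 10504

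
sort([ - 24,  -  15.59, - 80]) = [ - 80, - 24, - 15.59 ]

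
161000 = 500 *322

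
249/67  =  3 + 48/67= 3.72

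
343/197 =343/197 = 1.74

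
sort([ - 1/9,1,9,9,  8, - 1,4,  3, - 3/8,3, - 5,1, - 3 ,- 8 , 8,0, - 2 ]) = [ - 8, - 5, - 3, - 2, - 1 , - 3/8, - 1/9,0,1,1,3,3,4,8, 8, 9,  9 ] 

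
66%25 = 16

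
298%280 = 18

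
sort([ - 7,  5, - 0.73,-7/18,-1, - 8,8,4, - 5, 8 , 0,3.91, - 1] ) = [ - 8,  -  7, - 5,-1,-1, - 0.73,-7/18,0, 3.91, 4,5, 8,8]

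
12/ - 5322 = - 1 + 885/887 =- 0.00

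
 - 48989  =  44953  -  93942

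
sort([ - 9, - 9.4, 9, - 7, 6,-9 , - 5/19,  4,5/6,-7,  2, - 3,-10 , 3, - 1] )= [ - 10, - 9.4,-9, - 9, -7,-7, -3,-1, - 5/19, 5/6,2,  3,4,  6,9]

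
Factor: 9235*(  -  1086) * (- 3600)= 36105156000 = 2^5 * 3^3*5^3 * 181^1 * 1847^1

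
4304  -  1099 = 3205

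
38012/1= 38012 = 38012.00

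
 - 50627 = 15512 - 66139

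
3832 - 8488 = - 4656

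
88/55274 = 44/27637=0.00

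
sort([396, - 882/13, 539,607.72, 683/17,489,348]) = [ - 882/13, 683/17,  348,396,489 , 539,607.72]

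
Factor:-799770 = - 2^1*3^1*5^1*53^1*503^1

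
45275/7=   6467  +  6/7 = 6467.86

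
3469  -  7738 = - 4269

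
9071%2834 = 569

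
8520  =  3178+5342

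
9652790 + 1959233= 11612023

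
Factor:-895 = -5^1*179^1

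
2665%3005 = 2665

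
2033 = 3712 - 1679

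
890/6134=445/3067 = 0.15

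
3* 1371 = 4113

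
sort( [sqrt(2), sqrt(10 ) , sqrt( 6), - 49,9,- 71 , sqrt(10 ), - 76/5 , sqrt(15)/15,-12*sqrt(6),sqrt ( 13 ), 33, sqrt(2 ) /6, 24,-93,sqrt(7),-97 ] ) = [ - 97,-93,-71 ,- 49, - 12*sqrt( 6), - 76/5,  sqrt( 2) /6,  sqrt (15 ) /15 , sqrt( 2),sqrt( 6), sqrt(7 ), sqrt(10) , sqrt(10 ), sqrt(13 ),9,24, 33 ]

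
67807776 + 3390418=71198194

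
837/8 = 104 + 5/8 =104.62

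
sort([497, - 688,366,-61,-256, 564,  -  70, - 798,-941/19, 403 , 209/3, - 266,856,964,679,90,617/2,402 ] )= [ - 798, - 688,-266, - 256, - 70,  -  61, - 941/19, 209/3,90,617/2, 366,402,403,497,564,679, 856,964 ]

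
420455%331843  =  88612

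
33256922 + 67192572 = 100449494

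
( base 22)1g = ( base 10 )38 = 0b100110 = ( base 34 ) 14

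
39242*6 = 235452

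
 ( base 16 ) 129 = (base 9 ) 360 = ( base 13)19b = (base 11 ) 250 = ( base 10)297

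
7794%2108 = 1470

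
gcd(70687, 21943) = 1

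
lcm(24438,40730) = 122190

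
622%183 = 73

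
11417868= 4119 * 2772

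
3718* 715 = 2658370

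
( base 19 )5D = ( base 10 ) 108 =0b1101100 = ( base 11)99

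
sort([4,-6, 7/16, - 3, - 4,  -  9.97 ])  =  [ - 9.97, - 6,  -  4, - 3,7/16,4]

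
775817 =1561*497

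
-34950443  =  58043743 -92994186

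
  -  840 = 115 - 955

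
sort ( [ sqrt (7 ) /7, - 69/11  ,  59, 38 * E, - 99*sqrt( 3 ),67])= [ -99*sqrt ( 3 ),-69/11,sqrt (7)/7 , 59,  67,38*E ]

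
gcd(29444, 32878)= 34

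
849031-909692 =-60661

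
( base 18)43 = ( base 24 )33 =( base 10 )75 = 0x4B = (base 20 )3f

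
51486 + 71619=123105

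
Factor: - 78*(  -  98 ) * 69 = 2^2*3^2*7^2*13^1*23^1 = 527436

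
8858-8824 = 34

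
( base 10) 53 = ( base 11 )49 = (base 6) 125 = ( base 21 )2B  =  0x35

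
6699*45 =301455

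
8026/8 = 1003 + 1/4 = 1003.25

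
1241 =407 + 834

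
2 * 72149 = 144298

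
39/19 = 2 + 1/19=2.05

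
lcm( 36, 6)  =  36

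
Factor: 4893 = 3^1*7^1*233^1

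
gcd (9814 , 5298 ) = 2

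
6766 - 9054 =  - 2288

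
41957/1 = 41957 = 41957.00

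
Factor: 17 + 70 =3^1*29^1 =87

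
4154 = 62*67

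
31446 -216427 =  - 184981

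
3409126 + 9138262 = 12547388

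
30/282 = 5/47 = 0.11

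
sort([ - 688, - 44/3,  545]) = [ - 688, - 44/3, 545]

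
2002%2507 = 2002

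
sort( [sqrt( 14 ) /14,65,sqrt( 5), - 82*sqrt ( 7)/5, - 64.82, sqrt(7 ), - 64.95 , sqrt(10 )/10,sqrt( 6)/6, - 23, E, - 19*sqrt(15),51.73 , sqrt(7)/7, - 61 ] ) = [-19 * sqrt (15), - 64.95, - 64.82,-61,  -  82*sqrt(7)/5, - 23, sqrt ( 14)/14, sqrt(10)/10,sqrt(7) /7,sqrt (6) /6,sqrt( 5),sqrt(  7 ), E, 51.73,65]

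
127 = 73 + 54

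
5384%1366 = 1286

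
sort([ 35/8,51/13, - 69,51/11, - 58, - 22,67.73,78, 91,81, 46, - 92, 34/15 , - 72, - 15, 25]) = [-92,-72, - 69, - 58, - 22, - 15,34/15, 51/13,35/8,51/11,25, 46,67.73,78,81, 91]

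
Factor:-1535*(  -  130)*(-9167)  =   - 2^1*5^2 * 13^1*89^1 * 103^1 * 307^1 =-1829274850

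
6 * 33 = 198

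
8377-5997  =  2380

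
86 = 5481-5395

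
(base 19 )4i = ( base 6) 234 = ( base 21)4a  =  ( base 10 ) 94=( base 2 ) 1011110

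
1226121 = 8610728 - 7384607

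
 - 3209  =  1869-5078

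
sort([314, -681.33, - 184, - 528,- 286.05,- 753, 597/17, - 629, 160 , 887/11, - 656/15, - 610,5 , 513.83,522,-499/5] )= [ - 753,  -  681.33,-629 , - 610,  -  528 , - 286.05, - 184, - 499/5, - 656/15,5, 597/17 , 887/11,160,314, 513.83,522 ]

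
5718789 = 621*9209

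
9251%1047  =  875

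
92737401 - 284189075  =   - 191451674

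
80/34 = 2+6/17 = 2.35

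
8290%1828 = 978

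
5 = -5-  -  10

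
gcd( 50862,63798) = 294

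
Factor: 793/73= 13^1*61^1* 73^( - 1)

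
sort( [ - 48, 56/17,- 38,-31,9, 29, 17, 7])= [-48,-38,  -  31 , 56/17,7,9,17, 29]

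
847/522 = 1 + 325/522 = 1.62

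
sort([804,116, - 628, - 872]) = [ - 872, - 628, 116,804]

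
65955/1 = 65955 = 65955.00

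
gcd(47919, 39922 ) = 1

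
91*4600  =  418600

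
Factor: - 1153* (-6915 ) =7972995  =  3^1*5^1*461^1*1153^1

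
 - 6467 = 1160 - 7627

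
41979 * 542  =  22752618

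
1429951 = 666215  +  763736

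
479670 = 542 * 885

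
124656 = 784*159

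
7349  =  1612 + 5737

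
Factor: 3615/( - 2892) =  - 5/4=-2^(-2)*5^1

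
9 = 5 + 4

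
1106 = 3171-2065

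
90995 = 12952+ 78043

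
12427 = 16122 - 3695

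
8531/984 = 8531/984 = 8.67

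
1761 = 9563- 7802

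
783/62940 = 261/20980 = 0.01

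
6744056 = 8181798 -1437742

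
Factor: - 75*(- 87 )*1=6525 = 3^2*5^2*29^1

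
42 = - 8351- - 8393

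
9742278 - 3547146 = 6195132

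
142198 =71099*2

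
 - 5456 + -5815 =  - 11271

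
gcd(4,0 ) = 4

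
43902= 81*542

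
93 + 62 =155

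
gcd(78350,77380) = 10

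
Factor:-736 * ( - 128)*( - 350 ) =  - 32972800=- 2^13 *5^2  *7^1*23^1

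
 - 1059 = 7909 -8968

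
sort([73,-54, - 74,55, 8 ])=[ - 74, - 54, 8, 55, 73]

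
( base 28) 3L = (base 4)1221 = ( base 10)105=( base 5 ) 410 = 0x69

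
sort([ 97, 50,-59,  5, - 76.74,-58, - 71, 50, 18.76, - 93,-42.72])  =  [ - 93, -76.74, - 71,  -  59,-58,-42.72, 5, 18.76,50, 50, 97 ]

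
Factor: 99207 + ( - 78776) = 20431 = 20431^1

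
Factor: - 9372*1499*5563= - 2^2 * 3^1*11^1*71^1*1499^1*5563^1 = - 78152517564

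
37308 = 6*6218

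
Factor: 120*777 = 2^3*3^2*5^1*7^1*37^1 = 93240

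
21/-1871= - 21/1871=-0.01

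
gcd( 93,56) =1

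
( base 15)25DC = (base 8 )17622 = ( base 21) i6i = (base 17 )1AG7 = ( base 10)8082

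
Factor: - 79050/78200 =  - 93/92 =- 2^ ( - 2) * 3^1*23^( - 1 )*31^1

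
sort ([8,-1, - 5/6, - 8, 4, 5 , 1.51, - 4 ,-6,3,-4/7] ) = [ - 8, - 6 , - 4 , - 1,  -  5/6,-4/7, 1.51,  3 , 4,5,8 ] 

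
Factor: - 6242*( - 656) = 4094752 = 2^5*41^1*3121^1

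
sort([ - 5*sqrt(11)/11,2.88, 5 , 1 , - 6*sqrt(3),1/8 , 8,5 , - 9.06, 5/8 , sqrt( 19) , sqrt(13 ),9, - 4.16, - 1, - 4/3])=[ - 6 * sqrt(3 ), - 9.06, - 4.16, - 5 *sqrt( 11 )/11, - 4/3 , - 1,  1/8, 5/8 , 1,2.88,  sqrt(13 ) , sqrt(19),  5, 5,8,9]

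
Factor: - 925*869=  - 803825 = -  5^2* 11^1*37^1*79^1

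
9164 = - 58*( - 158) 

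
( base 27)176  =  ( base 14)4a0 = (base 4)32130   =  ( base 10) 924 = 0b1110011100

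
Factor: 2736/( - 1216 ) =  - 9/4 = -2^ ( - 2) *3^2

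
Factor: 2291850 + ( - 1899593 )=392257 = 223^1*1759^1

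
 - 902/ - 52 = 451/26 = 17.35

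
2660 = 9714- 7054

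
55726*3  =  167178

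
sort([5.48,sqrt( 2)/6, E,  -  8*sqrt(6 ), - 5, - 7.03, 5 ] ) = [ - 8*sqrt( 6),- 7.03, - 5,sqrt(2)/6, E,5 , 5.48]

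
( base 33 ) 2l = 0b1010111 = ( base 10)87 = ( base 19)4b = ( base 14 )63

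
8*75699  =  605592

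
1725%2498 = 1725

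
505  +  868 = 1373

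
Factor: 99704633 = 7^1*107^1*133117^1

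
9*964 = 8676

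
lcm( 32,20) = 160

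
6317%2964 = 389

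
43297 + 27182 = 70479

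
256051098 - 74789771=181261327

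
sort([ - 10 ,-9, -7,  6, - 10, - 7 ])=[ - 10,-10, - 9, - 7, - 7,6 ]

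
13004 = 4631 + 8373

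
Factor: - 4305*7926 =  - 34121430 = - 2^1 *3^2*5^1*7^1*41^1*1321^1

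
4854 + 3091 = 7945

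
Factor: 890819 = 73^1*12203^1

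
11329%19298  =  11329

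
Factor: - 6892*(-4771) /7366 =16440866/3683=2^1* 13^1*29^ (-1 )*127^(  -  1)*367^1*1723^1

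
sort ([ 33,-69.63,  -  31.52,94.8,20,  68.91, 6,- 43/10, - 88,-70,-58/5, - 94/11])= [  -  88, - 70 , - 69.63 , - 31.52,-58/5, - 94/11,  -  43/10,6,20, 33, 68.91,94.8 ]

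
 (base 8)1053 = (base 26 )L9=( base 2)1000101011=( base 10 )555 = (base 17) 1FB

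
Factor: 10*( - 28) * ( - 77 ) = 21560  =  2^3*5^1 * 7^2*11^1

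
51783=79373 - 27590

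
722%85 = 42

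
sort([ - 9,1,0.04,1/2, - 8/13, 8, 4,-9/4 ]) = [ - 9, - 9/4,-8/13, 0.04,1/2, 1 , 4, 8]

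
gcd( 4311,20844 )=9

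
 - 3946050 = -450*8769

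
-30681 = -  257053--226372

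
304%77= 73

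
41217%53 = 36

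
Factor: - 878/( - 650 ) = 439/325  =  5^( - 2)*13^ ( - 1)*439^1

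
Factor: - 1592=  - 2^3*199^1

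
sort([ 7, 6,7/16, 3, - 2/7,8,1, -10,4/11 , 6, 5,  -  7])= [ - 10, - 7, - 2/7,4/11, 7/16, 1, 3 , 5,6,6, 7, 8 ]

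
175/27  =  6 + 13/27 = 6.48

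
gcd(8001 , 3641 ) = 1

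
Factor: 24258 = 2^1 * 3^1*13^1*311^1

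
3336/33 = 1112/11=101.09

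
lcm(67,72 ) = 4824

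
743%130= 93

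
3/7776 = 1/2592  =  0.00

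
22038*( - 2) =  -44076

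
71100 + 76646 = 147746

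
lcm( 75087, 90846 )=7358526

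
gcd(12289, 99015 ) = 1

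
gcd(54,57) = 3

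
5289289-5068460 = 220829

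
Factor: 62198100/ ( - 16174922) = -31099050/8087461=- 2^1*3^2*5^2*17^(-1)*281^( - 1)*1693^ (-1 )*69109^1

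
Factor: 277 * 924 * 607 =2^2*3^1*7^1*  11^1*277^1 *607^1 = 155360436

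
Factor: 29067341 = 29067341^1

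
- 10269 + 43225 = 32956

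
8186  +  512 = 8698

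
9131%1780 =231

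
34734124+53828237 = 88562361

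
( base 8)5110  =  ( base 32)2I8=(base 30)2RM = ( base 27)3GD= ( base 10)2632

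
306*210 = 64260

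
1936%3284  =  1936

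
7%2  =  1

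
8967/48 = 2989/16 = 186.81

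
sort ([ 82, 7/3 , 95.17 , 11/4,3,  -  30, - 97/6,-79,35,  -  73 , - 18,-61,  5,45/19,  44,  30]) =[ - 79,  -  73, - 61,  -  30, - 18,  -  97/6, 7/3, 45/19 , 11/4, 3,  5,  30,35, 44,  82,95.17] 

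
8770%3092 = 2586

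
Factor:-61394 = -2^1*30697^1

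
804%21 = 6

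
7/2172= 7/2172 = 0.00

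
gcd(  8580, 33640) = 20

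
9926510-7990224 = 1936286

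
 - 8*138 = -1104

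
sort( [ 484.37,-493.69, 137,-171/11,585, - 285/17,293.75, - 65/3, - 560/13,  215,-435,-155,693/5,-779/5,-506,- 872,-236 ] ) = [  -  872,-506, - 493.69 ,- 435,-236,-779/5,  -  155, - 560/13,-65/3 , - 285/17 , - 171/11, 137 , 693/5, 215,293.75, 484.37,585]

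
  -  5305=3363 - 8668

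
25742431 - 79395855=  - 53653424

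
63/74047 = 63/74047 = 0.00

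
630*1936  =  1219680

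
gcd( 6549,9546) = 111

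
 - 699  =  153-852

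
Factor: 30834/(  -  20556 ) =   -  2^( - 1 )*3^1=-3/2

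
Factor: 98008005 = 3^1 * 5^1*37^1*176591^1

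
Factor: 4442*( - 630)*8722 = - 2^3*3^2*5^1*7^3*89^1*2221^1 = - 24408168120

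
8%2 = 0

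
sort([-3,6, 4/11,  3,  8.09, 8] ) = [ - 3,4/11,3,6,8,8.09]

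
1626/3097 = 1626/3097 = 0.53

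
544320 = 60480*9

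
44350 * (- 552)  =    -  24481200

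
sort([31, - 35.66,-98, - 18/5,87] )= [ - 98 ,-35.66,-18/5,31,87 ]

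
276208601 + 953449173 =1229657774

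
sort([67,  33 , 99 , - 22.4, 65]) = [ -22.4,33, 65, 67, 99]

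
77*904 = 69608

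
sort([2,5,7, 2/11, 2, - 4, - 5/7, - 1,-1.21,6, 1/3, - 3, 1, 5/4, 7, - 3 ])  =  [ - 4, - 3, -3, - 1.21 , - 1, - 5/7 , 2/11, 1/3, 1 , 5/4, 2, 2, 5  ,  6,7, 7 ] 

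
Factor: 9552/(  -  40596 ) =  - 4/17 = -2^2*17^ ( - 1) 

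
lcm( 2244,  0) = 0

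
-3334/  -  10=333+2/5  =  333.40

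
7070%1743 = 98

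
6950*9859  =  68520050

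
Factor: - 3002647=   -  43^1*69829^1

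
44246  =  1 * 44246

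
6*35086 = 210516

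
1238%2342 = 1238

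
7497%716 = 337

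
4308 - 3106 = 1202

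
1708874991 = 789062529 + 919812462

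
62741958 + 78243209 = 140985167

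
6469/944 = 6 + 805/944 = 6.85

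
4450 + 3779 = 8229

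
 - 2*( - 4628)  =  9256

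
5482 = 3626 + 1856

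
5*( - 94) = - 470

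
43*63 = 2709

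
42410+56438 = 98848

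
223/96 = 2 + 31/96 = 2.32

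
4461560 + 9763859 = 14225419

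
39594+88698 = 128292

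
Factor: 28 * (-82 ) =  - 2296  =  - 2^3 * 7^1*41^1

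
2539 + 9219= 11758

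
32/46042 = 16/23021 = 0.00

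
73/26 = 2 + 21/26 = 2.81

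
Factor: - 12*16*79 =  - 2^6*3^1*79^1  =  - 15168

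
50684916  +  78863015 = 129547931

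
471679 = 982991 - 511312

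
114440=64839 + 49601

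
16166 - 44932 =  - 28766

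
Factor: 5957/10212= 7/12 = 2^( - 2)*3^(-1 )*7^1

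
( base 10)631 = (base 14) 331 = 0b1001110111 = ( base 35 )I1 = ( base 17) 232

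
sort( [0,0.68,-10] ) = [ - 10 , 0,0.68]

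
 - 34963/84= -34963/84 =-416.23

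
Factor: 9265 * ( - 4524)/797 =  - 2^2*3^1*5^1*13^1*17^1 * 29^1*109^1*797^(  -  1 ) = -41914860/797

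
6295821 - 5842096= 453725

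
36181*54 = 1953774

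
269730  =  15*17982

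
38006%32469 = 5537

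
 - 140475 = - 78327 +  - 62148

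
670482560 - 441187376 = 229295184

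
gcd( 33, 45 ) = 3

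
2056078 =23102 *89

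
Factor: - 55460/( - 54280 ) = 2^( - 1)*23^( - 1)*47^1 = 47/46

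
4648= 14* 332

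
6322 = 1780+4542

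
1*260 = 260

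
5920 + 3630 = 9550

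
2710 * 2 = 5420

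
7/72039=7/72039 = 0.00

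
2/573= 2/573 = 0.00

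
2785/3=928 + 1/3 = 928.33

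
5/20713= 5/20713=0.00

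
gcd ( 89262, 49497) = 3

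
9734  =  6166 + 3568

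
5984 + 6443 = 12427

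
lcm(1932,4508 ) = 13524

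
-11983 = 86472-98455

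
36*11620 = 418320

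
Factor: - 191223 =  - 3^2*21247^1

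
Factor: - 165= - 3^1*5^1*11^1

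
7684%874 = 692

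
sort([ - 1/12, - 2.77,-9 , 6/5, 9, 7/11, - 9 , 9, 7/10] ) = [ - 9, - 9,-2.77,-1/12,7/11,7/10, 6/5,9,9]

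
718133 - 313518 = 404615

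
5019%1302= 1113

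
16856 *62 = 1045072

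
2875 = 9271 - 6396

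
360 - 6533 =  - 6173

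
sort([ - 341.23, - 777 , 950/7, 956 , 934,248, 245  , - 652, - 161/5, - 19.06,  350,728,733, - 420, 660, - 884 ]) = [ - 884, - 777, - 652, - 420, - 341.23, - 161/5 , - 19.06,950/7, 245, 248 , 350,  660, 728 , 733, 934 , 956] 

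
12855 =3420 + 9435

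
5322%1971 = 1380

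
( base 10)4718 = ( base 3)20110202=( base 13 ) 21bc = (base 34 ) 42q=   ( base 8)11156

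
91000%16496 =8520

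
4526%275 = 126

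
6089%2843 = 403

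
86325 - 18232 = 68093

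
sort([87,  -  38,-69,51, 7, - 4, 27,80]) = [ - 69, -38,  -  4, 7, 27, 51,80,  87]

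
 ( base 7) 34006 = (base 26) CI1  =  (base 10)8581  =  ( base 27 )BKM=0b10000110000101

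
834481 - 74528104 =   -  73693623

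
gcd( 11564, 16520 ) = 1652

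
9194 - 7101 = 2093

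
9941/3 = 9941/3 = 3313.67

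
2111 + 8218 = 10329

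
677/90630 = 677/90630= 0.01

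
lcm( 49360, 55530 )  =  444240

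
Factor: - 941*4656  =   - 4381296 = - 2^4*3^1*97^1*941^1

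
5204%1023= 89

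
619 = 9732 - 9113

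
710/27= 26 + 8/27 = 26.30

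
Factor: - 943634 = - 2^1*471817^1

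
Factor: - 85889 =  - 85889^1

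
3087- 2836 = 251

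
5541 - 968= 4573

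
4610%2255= 100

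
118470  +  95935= 214405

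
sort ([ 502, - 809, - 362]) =[ - 809, - 362, 502]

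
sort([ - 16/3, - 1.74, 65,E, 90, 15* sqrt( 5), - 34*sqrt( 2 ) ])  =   [ - 34*sqrt (2 ), - 16/3,-1.74, E,  15*sqrt(5 ),65,90] 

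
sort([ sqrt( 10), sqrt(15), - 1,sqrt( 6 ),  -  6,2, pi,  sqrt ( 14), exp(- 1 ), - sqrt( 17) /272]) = [ - 6,-1,  -  sqrt( 17)/272, exp( - 1),2, sqrt( 6), pi,  sqrt( 10),  sqrt(14 ), sqrt( 15 ) ]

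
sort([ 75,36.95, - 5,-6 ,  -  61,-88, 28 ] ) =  [-88, - 61, - 6,  -  5,28, 36.95, 75 ]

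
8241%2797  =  2647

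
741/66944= 741/66944=0.01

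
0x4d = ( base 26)2P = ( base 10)77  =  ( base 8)115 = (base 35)27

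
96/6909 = 32/2303 = 0.01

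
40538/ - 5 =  - 40538/5 = -  8107.60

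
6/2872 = 3/1436  =  0.00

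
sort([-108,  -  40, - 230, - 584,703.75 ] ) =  [ - 584, - 230,-108, - 40, 703.75 ]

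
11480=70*164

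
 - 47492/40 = -1188+7/10 =- 1187.30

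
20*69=1380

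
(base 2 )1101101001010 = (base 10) 6986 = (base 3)100120202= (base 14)2790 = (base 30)7MQ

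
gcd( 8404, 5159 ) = 11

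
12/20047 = 12/20047  =  0.00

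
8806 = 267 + 8539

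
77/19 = 77/19 = 4.05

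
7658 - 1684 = 5974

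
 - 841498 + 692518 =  - 148980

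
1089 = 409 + 680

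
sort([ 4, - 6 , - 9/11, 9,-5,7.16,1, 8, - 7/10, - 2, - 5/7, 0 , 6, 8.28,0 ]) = [ - 6, - 5, - 2,- 9/11, - 5/7, - 7/10, 0, 0 , 1, 4, 6, 7.16,8, 8.28,9] 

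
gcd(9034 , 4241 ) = 1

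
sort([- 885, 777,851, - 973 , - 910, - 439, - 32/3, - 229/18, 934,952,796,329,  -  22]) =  [ - 973, - 910, - 885,-439, -22, - 229/18, - 32/3,  329,777,796,851,934, 952] 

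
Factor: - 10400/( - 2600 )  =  4=2^2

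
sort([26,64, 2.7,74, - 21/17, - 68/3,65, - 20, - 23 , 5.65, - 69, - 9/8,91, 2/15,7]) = [ - 69, - 23, - 68/3,- 20, - 21/17,-9/8, 2/15, 2.7,5.65,7,26, 64,65 , 74,91 ] 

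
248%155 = 93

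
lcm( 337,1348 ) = 1348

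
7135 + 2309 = 9444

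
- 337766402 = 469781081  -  807547483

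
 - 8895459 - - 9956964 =1061505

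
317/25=12 + 17/25 = 12.68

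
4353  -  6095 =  - 1742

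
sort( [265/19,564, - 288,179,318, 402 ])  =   [ - 288, 265/19,179,318,  402,564 ]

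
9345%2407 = 2124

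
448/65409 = 448/65409 = 0.01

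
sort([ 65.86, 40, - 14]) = [ - 14,40,65.86]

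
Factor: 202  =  2^1*101^1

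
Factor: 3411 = 3^2 * 379^1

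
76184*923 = 70317832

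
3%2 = 1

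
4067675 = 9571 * 425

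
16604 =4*4151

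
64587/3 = 21529 = 21529.00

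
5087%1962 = 1163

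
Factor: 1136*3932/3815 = 4466752/3815 = 2^6*5^ ( - 1) * 7^( - 1 )*71^1 * 109^ ( - 1)*983^1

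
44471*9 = 400239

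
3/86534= 3/86534 = 0.00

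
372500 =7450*50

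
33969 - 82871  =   - 48902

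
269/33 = 8+5/33 = 8.15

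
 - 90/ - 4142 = 45/2071 = 0.02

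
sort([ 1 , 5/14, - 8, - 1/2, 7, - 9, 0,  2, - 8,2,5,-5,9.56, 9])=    [ - 9,- 8, - 8,- 5, - 1/2 , 0,5/14  ,  1, 2,2,5, 7,9,9.56] 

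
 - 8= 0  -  8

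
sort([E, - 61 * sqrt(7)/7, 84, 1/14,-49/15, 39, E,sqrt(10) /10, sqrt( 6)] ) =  [ - 61*sqrt(7)/7, - 49/15,1/14, sqrt ( 10 ) /10, sqrt( 6), E,E , 39,84 ] 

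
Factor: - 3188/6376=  - 1/2 = - 2^( - 1 )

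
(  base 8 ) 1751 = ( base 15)46b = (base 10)1001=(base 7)2630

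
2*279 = 558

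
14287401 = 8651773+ 5635628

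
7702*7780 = 59921560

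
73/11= 6 + 7/11 = 6.64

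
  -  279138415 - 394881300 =- 674019715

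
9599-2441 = 7158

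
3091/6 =3091/6= 515.17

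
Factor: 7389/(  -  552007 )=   -3^2  *  17^(-1)*19^( - 1 )*821^1*1709^( - 1)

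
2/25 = 2/25=0.08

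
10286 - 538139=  - 527853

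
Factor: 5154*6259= 2^1*3^1*11^1*569^1*859^1 = 32258886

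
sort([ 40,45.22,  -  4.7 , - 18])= [ - 18, - 4.7,40 , 45.22]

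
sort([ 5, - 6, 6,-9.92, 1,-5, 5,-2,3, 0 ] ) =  [ - 9.92, - 6,-5,-2, 0, 1, 3,5, 5, 6]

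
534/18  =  89/3 = 29.67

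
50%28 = 22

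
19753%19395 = 358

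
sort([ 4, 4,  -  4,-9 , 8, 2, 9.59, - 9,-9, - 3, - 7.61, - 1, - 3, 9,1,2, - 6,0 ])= [ - 9, - 9 , - 9, - 7.61, - 6,- 4, - 3, - 3, - 1,  0, 1,2,2, 4,  4, 8, 9, 9.59 ]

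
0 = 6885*0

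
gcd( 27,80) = 1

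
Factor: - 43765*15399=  - 673937235 = - 3^2*5^1 * 29^1*59^1*8753^1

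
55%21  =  13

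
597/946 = 597/946 = 0.63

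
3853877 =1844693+2009184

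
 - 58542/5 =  - 11709 + 3/5=- 11708.40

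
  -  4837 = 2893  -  7730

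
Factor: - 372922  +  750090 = 2^4 * 11^1 * 2143^1 = 377168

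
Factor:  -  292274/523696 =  - 2^(  -  3) * 71^ ( - 1 )*317^1 = -  317/568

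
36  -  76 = -40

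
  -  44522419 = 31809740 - 76332159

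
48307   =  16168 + 32139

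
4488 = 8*561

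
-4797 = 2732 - 7529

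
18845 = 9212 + 9633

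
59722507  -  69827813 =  - 10105306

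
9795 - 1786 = 8009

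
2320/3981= 2320/3981 =0.58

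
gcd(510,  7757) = 1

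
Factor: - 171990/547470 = - 273/869 = - 3^1*7^1*11^(  -  1) * 13^1*79^(-1) 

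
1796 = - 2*( - 898)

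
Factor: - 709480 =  - 2^3* 5^1*17737^1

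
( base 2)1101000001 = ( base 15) 3a8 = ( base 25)188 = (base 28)11L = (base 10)833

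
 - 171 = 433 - 604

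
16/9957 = 16/9957 = 0.00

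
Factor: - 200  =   - 2^3*5^2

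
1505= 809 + 696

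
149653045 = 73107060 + 76545985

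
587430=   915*642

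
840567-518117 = 322450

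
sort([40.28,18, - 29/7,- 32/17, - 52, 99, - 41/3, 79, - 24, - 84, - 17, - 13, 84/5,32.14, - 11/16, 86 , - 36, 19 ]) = [ - 84 , - 52, - 36,-24, - 17, - 41/3, -13, - 29/7, - 32/17, - 11/16,84/5,18, 19,32.14, 40.28,79, 86, 99 ]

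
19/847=19/847 = 0.02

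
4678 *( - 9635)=-45072530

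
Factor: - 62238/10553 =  - 2^1*3^1*11^1*23^1*41^1*61^( - 1 )*173^( - 1)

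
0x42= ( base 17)3F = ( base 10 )66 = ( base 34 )1W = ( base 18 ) 3C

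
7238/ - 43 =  - 169 + 29/43  =  - 168.33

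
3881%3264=617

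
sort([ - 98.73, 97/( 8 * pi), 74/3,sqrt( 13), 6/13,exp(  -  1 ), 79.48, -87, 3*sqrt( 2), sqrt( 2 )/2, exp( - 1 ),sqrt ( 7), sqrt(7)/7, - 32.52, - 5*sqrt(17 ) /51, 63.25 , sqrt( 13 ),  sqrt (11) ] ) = [ - 98.73, - 87, - 32.52,-5* sqrt( 17) /51,  exp( -1 ), exp( - 1),sqrt( 7 )/7, 6/13, sqrt( 2)/2,  sqrt( 7),sqrt( 11 ), sqrt( 13) , sqrt( 13),97/( 8*pi),3 * sqrt(2), 74/3, 63.25,  79.48]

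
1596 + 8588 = 10184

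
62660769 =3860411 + 58800358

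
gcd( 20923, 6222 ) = 61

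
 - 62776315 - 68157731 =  - 130934046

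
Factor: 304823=31^1*9833^1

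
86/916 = 43/458 = 0.09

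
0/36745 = 0 = 0.00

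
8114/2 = 4057 = 4057.00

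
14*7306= 102284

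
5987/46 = 5987/46 = 130.15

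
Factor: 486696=2^3 *3^1*7^1*2897^1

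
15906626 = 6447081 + 9459545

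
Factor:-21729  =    -  3^1*7243^1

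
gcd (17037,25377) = 3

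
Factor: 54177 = 3^1 * 18059^1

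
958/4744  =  479/2372 = 0.20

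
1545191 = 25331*61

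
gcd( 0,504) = 504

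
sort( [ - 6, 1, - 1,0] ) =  [  -  6,  -  1, 0,1]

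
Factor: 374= 2^1*11^1*17^1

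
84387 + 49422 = 133809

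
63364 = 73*868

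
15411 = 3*5137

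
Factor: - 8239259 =  -  7^1 * 1177037^1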